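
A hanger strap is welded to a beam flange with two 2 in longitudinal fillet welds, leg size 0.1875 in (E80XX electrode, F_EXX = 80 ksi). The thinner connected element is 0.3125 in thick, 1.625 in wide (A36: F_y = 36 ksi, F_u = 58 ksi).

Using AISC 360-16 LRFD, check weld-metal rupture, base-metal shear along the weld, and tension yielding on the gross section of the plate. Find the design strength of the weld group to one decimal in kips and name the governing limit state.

Weld metal: throat = 0.707×0.1875 = 0.13256 in, L = 2×2 = 4 in. φR_n = 0.75 × 0.6 × 80 × 0.13256 × 4 = 19.1 kips.
Base metal shear (0.3125 in plate): yield φR_n = 1.0×0.6×36×0.3125×4 = 27.0 kips; rupture φR_n = 0.75×0.6×58×0.3125×4 = 32.6 kips; take 27.0 kips (yield).
Tension yield (gross): A_g = 1.625×0.3125 = 0.50781 in². φR_n = 0.90 × 36 × 0.50781 = 16.5 kips.
Governing: min(19.1, 27.0, 16.5) = 16.5 kips → gross-section yield.

16.5 kips (gross-section yield governs)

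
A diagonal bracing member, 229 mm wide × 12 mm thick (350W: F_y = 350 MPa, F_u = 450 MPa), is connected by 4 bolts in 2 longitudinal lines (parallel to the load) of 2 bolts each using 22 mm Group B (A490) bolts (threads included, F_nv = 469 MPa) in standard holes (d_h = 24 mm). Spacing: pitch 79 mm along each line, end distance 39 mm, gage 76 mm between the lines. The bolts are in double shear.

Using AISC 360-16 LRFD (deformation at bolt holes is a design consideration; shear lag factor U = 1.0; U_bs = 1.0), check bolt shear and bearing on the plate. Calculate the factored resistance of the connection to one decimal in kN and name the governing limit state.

Bolt shear: A_b = π(22)²/4 = 380.13 mm². φR_n = 0.75 × 469 × 380.13 × 4 × 2 = 1069.7 kN.
Bearing (12 mm plate, F_u = 450 MPa): end bolts L_c = 39 − 24/2 = 27, R_n = min(1.2×27×12×450, 2.4×22×12×450) = 174.96 kN/bolt; interior L_c = 79 − 24 = 55, R_n = 285.12 kN/bolt. φR_n = 0.75 × (2×174.96 + 2×285.12) = 690.1 kN.
Governing: min(1069.7, 690.1) = 690.1 kN → bearing.

690.1 kN (bearing governs)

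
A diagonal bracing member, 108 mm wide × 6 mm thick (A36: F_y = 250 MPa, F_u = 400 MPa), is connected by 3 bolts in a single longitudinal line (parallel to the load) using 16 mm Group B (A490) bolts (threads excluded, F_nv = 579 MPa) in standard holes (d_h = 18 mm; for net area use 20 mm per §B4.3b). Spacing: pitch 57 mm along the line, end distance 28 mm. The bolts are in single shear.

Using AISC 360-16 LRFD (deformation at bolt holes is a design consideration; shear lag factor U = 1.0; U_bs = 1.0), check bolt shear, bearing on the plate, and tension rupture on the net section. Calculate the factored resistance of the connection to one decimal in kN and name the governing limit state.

Bolt shear: A_b = π(16)²/4 = 201.06 mm². φR_n = 0.75 × 579 × 201.06 × 3 × 1 = 261.9 kN.
Bearing (6 mm plate, F_u = 400 MPa): end bolts L_c = 28 − 18/2 = 19, R_n = min(1.2×19×6×400, 2.4×16×6×400) = 54.72 kN/bolt; interior L_c = 57 − 18 = 39, R_n = 92.16 kN/bolt. φR_n = 0.75 × (1×54.72 + 2×92.16) = 179.3 kN.
Tension rupture (net): A_n = (108 − 1×20)×6 = 528 mm² (U = 1.0, A_e = A_n). φR_n = 0.75 × 400 × 528 = 158.4 kN.
Governing: min(261.9, 179.3, 158.4) = 158.4 kN → net-section rupture.

158.4 kN (net-section rupture governs)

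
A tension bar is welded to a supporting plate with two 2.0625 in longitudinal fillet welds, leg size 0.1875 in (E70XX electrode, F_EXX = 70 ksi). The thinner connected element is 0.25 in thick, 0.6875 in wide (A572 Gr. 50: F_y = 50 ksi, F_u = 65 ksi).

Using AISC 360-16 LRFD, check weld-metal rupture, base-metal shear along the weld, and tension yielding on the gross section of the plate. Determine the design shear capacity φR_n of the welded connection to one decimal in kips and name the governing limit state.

Weld metal: throat = 0.707×0.1875 = 0.13256 in, L = 2×2.0625 = 4.125 in. φR_n = 0.75 × 0.6 × 70 × 0.13256 × 4.125 = 17.2 kips.
Base metal shear (0.25 in plate): yield φR_n = 1.0×0.6×50×0.25×4.125 = 30.9 kips; rupture φR_n = 0.75×0.6×65×0.25×4.125 = 30.2 kips; take 30.2 kips (rupture).
Tension yield (gross): A_g = 0.6875×0.25 = 0.17188 in². φR_n = 0.90 × 50 × 0.17188 = 7.7 kips.
Governing: min(17.2, 30.2, 7.7) = 7.7 kips → gross-section yield.

7.7 kips (gross-section yield governs)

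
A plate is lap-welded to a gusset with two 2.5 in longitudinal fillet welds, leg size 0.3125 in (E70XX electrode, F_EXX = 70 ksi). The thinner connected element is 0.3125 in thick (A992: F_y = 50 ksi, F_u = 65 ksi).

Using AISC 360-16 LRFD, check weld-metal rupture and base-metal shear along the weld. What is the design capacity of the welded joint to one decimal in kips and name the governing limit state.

Weld metal: throat = 0.707×0.3125 = 0.22094 in, L = 2×2.5 = 5 in. φR_n = 0.75 × 0.6 × 70 × 0.22094 × 5 = 34.8 kips.
Base metal shear (0.3125 in plate): yield φR_n = 1.0×0.6×50×0.3125×5 = 46.9 kips; rupture φR_n = 0.75×0.6×65×0.3125×5 = 45.7 kips; take 45.7 kips (rupture).
Governing: min(34.8, 45.7) = 34.8 kips → weld metal.

34.8 kips (weld metal governs)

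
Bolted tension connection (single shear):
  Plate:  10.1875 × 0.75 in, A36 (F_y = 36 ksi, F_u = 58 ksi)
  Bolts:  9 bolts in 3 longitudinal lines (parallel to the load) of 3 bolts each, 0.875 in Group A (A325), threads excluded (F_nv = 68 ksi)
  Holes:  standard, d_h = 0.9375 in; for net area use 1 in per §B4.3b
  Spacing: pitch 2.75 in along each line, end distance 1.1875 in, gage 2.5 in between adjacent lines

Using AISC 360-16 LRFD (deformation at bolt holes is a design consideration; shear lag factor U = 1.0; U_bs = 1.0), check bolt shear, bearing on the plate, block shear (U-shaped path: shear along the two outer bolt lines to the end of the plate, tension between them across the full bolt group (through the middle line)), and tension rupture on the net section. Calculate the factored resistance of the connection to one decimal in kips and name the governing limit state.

Bolt shear: A_b = π(0.875)²/4 = 0.60132 in². φR_n = 0.75 × 68 × 0.60132 × 9 × 1 = 276.0 kips.
Bearing (0.75 in plate, F_u = 58 ksi): end bolts L_c = 1.1875 − 0.9375/2 = 0.71875, R_n = min(1.2×0.71875×0.75×58, 2.4×0.875×0.75×58) = 37.519 kips/bolt; interior L_c = 2.75 − 0.9375 = 1.8125, R_n = 91.35 kips/bolt. φR_n = 0.75 × (3×37.519 + 6×91.35) = 495.5 kips.
Block shear: shear path 2×[1.1875+2×2.75] = 2×6.6875 in, A_gv = 10.031, A_nv = 2×(6.6875 − 2.5×1)×0.75 = 6.2813 in²; tension across gage: (5 − 2×1)×0.75 = 2.25 in². R_n = min(0.6×58×6.2813, 0.6×36×10.031) + 1.0×58×2.25 = min(218.59, 216.67) + 130.5 = 347.17 kips. φR_n = 0.75 × 347.17 = 260.4 kips.
Tension rupture (net): A_n = (10.1875 − 3×1)×0.75 = 5.3906 in² (U = 1.0, A_e = A_n). φR_n = 0.75 × 58 × 5.3906 = 234.5 kips.
Governing: min(276.0, 495.5, 260.4, 234.5) = 234.5 kips → net-section rupture.

234.5 kips (net-section rupture governs)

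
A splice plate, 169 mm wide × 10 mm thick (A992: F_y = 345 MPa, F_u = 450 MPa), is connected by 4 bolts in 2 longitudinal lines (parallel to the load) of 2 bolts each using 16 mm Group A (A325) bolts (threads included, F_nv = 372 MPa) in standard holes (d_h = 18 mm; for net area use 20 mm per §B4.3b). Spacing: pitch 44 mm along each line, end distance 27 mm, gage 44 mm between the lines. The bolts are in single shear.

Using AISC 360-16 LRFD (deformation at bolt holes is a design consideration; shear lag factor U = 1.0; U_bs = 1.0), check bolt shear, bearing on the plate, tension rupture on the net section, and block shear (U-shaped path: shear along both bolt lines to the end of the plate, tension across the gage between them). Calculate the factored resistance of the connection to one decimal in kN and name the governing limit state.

224.4 kN (bolt shear governs)

Bolt shear: A_b = π(16)²/4 = 201.06 mm². φR_n = 0.75 × 372 × 201.06 × 4 × 1 = 224.4 kN.
Bearing (10 mm plate, F_u = 450 MPa): end bolts L_c = 27 − 18/2 = 18, R_n = min(1.2×18×10×450, 2.4×16×10×450) = 97.2 kN/bolt; interior L_c = 44 − 18 = 26, R_n = 140.4 kN/bolt. φR_n = 0.75 × (2×97.2 + 2×140.4) = 356.4 kN.
Tension rupture (net): A_n = (169 − 2×20)×10 = 1290 mm² (U = 1.0, A_e = A_n). φR_n = 0.75 × 450 × 1290 = 435.4 kN.
Block shear: shear path 2×[27+1×44] = 2×71 mm, A_gv = 1420, A_nv = 2×(71 − 1.5×20)×10 = 820 mm²; tension across gage: (44 − 1×20)×10 = 240 mm². R_n = min(0.6×450×820, 0.6×345×1420) + 1.0×450×240 = min(221.4, 293.94) + 108 = 329.4 kN. φR_n = 0.75 × 329.4 = 247.1 kN.
Governing: min(224.4, 356.4, 435.4, 247.1) = 224.4 kN → bolt shear.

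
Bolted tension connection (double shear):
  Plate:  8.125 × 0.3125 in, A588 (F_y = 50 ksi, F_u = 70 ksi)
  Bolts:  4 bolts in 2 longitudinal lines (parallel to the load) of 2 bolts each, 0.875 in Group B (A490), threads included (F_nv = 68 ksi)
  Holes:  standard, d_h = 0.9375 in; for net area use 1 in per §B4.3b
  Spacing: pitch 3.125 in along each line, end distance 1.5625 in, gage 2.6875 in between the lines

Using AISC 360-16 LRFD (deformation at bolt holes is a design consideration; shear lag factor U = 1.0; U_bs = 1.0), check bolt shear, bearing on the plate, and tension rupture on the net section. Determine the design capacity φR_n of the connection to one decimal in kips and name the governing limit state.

Bolt shear: A_b = π(0.875)²/4 = 0.60132 in². φR_n = 0.75 × 68 × 0.60132 × 4 × 2 = 245.3 kips.
Bearing (0.3125 in plate, F_u = 70 ksi): end bolts L_c = 1.5625 − 0.9375/2 = 1.09375, R_n = min(1.2×1.09375×0.3125×70, 2.4×0.875×0.3125×70) = 28.711 kips/bolt; interior L_c = 3.125 − 0.9375 = 2.1875, R_n = 45.938 kips/bolt. φR_n = 0.75 × (2×28.711 + 2×45.938) = 112.0 kips.
Tension rupture (net): A_n = (8.125 − 2×1)×0.3125 = 1.9141 in² (U = 1.0, A_e = A_n). φR_n = 0.75 × 70 × 1.9141 = 100.5 kips.
Governing: min(245.3, 112.0, 100.5) = 100.5 kips → net-section rupture.

100.5 kips (net-section rupture governs)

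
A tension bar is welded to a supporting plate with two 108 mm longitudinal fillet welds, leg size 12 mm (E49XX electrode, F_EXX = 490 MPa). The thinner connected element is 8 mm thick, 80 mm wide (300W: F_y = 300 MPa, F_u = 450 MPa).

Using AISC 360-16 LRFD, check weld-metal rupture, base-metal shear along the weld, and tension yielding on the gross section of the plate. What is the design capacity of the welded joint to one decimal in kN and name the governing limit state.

Weld metal: throat = 0.707×12 = 8.484 mm, L = 2×108 = 216 mm. φR_n = 0.75 × 0.6 × 490 × 8.484 × 216 = 404.1 kN.
Base metal shear (8 mm plate): yield φR_n = 1.0×0.6×300×8×216 = 311.0 kN; rupture φR_n = 0.75×0.6×450×8×216 = 349.9 kN; take 311.0 kN (yield).
Tension yield (gross): A_g = 80×8 = 640 mm². φR_n = 0.90 × 300 × 640 = 172.8 kN.
Governing: min(404.1, 311.0, 172.8) = 172.8 kN → gross-section yield.

172.8 kN (gross-section yield governs)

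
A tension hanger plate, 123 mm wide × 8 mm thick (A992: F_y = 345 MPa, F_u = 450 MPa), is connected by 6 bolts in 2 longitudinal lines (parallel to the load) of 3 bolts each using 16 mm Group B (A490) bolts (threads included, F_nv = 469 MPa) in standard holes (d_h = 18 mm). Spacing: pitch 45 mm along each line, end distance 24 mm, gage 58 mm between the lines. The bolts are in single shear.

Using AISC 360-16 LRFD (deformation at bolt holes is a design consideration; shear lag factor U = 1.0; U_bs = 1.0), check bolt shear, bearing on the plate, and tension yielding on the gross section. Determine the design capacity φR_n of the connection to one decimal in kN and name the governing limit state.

305.5 kN (gross-section yield governs)

Bolt shear: A_b = π(16)²/4 = 201.06 mm². φR_n = 0.75 × 469 × 201.06 × 6 × 1 = 424.3 kN.
Bearing (8 mm plate, F_u = 450 MPa): end bolts L_c = 24 − 18/2 = 15, R_n = min(1.2×15×8×450, 2.4×16×8×450) = 64.8 kN/bolt; interior L_c = 45 − 18 = 27, R_n = 116.64 kN/bolt. φR_n = 0.75 × (2×64.8 + 4×116.64) = 447.1 kN.
Tension yield (gross): A_g = 123×8 = 984 mm². φR_n = 0.90 × 345 × 984 = 305.5 kN.
Governing: min(424.3, 447.1, 305.5) = 305.5 kN → gross-section yield.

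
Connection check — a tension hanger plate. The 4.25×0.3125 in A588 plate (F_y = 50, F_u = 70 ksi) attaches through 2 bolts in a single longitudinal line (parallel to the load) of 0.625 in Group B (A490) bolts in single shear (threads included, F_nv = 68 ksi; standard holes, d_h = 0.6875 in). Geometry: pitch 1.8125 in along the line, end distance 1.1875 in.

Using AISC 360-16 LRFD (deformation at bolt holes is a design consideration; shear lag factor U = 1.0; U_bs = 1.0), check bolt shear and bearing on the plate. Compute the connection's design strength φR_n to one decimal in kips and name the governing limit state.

Bolt shear: A_b = π(0.625)²/4 = 0.3068 in². φR_n = 0.75 × 68 × 0.3068 × 2 × 1 = 31.3 kips.
Bearing (0.3125 in plate, F_u = 70 ksi): end bolts L_c = 1.1875 − 0.6875/2 = 0.84375, R_n = min(1.2×0.84375×0.3125×70, 2.4×0.625×0.3125×70) = 22.148 kips/bolt; interior L_c = 1.8125 − 0.6875 = 1.125, R_n = 29.531 kips/bolt. φR_n = 0.75 × (1×22.148 + 1×29.531) = 38.8 kips.
Governing: min(31.3, 38.8) = 31.3 kips → bolt shear.

31.3 kips (bolt shear governs)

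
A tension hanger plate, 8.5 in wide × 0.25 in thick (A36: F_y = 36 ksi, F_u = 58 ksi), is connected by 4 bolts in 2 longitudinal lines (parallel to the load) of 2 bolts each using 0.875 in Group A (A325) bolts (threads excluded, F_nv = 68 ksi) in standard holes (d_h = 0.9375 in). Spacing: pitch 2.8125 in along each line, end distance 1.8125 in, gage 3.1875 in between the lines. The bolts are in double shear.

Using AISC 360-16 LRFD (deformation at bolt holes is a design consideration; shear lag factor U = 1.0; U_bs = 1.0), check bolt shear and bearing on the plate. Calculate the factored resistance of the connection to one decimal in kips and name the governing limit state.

80.7 kips (bearing governs)

Bolt shear: A_b = π(0.875)²/4 = 0.60132 in². φR_n = 0.75 × 68 × 0.60132 × 4 × 2 = 245.3 kips.
Bearing (0.25 in plate, F_u = 58 ksi): end bolts L_c = 1.8125 − 0.9375/2 = 1.34375, R_n = min(1.2×1.34375×0.25×58, 2.4×0.875×0.25×58) = 23.381 kips/bolt; interior L_c = 2.8125 − 0.9375 = 1.875, R_n = 30.45 kips/bolt. φR_n = 0.75 × (2×23.381 + 2×30.45) = 80.7 kips.
Governing: min(245.3, 80.7) = 80.7 kips → bearing.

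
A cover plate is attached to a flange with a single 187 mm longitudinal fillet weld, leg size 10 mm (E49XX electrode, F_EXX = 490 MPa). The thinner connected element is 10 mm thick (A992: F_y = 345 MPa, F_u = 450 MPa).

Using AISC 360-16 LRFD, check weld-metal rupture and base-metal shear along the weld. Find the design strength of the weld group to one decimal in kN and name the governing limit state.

Weld metal: throat = 0.707×10 = 7.07 mm, L = 187 mm. φR_n = 0.75 × 0.6 × 490 × 7.07 × 187 = 291.5 kN.
Base metal shear (10 mm plate): yield φR_n = 1.0×0.6×345×10×187 = 387.1 kN; rupture φR_n = 0.75×0.6×450×10×187 = 378.7 kN; take 378.7 kN (rupture).
Governing: min(291.5, 378.7) = 291.5 kN → weld metal.

291.5 kN (weld metal governs)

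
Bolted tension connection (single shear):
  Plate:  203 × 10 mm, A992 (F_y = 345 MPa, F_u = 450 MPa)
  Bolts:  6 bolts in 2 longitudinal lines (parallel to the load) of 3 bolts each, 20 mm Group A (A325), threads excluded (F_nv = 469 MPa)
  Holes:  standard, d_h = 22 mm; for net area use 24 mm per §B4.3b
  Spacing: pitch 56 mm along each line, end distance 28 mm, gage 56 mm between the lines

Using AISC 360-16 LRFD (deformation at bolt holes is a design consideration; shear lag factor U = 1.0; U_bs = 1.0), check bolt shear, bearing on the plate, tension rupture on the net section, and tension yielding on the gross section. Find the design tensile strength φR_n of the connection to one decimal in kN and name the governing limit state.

Bolt shear: A_b = π(20)²/4 = 314.16 mm². φR_n = 0.75 × 469 × 314.16 × 6 × 1 = 663.0 kN.
Bearing (10 mm plate, F_u = 450 MPa): end bolts L_c = 28 − 22/2 = 17, R_n = min(1.2×17×10×450, 2.4×20×10×450) = 91.8 kN/bolt; interior L_c = 56 − 22 = 34, R_n = 183.6 kN/bolt. φR_n = 0.75 × (2×91.8 + 4×183.6) = 688.5 kN.
Tension rupture (net): A_n = (203 − 2×24)×10 = 1550 mm² (U = 1.0, A_e = A_n). φR_n = 0.75 × 450 × 1550 = 523.1 kN.
Tension yield (gross): A_g = 203×10 = 2030 mm². φR_n = 0.90 × 345 × 2030 = 630.3 kN.
Governing: min(663.0, 688.5, 523.1, 630.3) = 523.1 kN → net-section rupture.

523.1 kN (net-section rupture governs)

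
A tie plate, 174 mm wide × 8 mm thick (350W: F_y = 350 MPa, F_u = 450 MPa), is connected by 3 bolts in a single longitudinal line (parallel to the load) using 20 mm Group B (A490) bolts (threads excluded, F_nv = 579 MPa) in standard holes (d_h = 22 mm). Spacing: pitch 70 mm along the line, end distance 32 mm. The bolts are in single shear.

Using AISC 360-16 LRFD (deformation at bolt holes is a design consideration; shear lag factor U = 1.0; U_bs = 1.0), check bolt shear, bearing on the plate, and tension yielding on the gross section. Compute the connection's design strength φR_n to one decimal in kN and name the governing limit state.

Bolt shear: A_b = π(20)²/4 = 314.16 mm². φR_n = 0.75 × 579 × 314.16 × 3 × 1 = 409.3 kN.
Bearing (8 mm plate, F_u = 450 MPa): end bolts L_c = 32 − 22/2 = 21, R_n = min(1.2×21×8×450, 2.4×20×8×450) = 90.72 kN/bolt; interior L_c = 70 − 22 = 48, R_n = 172.8 kN/bolt. φR_n = 0.75 × (1×90.72 + 2×172.8) = 327.2 kN.
Tension yield (gross): A_g = 174×8 = 1392 mm². φR_n = 0.90 × 350 × 1392 = 438.5 kN.
Governing: min(409.3, 327.2, 438.5) = 327.2 kN → bearing.

327.2 kN (bearing governs)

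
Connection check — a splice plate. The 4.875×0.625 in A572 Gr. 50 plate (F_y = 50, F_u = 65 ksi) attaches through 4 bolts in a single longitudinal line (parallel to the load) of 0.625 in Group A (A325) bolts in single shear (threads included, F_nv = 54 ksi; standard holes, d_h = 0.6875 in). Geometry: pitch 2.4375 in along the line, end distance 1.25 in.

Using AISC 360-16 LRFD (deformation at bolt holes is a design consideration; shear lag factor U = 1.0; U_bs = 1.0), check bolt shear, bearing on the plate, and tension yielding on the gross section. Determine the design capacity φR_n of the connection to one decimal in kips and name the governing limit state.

49.7 kips (bolt shear governs)

Bolt shear: A_b = π(0.625)²/4 = 0.3068 in². φR_n = 0.75 × 54 × 0.3068 × 4 × 1 = 49.7 kips.
Bearing (0.625 in plate, F_u = 65 ksi): end bolts L_c = 1.25 − 0.6875/2 = 0.90625, R_n = min(1.2×0.90625×0.625×65, 2.4×0.625×0.625×65) = 44.18 kips/bolt; interior L_c = 2.4375 − 0.6875 = 1.75, R_n = 60.938 kips/bolt. φR_n = 0.75 × (1×44.18 + 3×60.938) = 170.2 kips.
Tension yield (gross): A_g = 4.875×0.625 = 3.0469 in². φR_n = 0.90 × 50 × 3.0469 = 137.1 kips.
Governing: min(49.7, 170.2, 137.1) = 49.7 kips → bolt shear.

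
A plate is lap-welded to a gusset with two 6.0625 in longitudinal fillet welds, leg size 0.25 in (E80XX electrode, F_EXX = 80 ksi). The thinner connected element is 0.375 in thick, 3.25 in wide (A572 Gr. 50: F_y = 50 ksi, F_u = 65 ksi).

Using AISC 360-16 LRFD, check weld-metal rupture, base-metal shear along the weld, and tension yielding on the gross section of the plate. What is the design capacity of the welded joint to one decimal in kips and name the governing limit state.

Weld metal: throat = 0.707×0.25 = 0.17675 in, L = 2×6.0625 = 12.125 in. φR_n = 0.75 × 0.6 × 80 × 0.17675 × 12.125 = 77.2 kips.
Base metal shear (0.375 in plate): yield φR_n = 1.0×0.6×50×0.375×12.125 = 136.4 kips; rupture φR_n = 0.75×0.6×65×0.375×12.125 = 133.0 kips; take 133.0 kips (rupture).
Tension yield (gross): A_g = 3.25×0.375 = 1.2188 in². φR_n = 0.90 × 50 × 1.2188 = 54.8 kips.
Governing: min(77.2, 133.0, 54.8) = 54.8 kips → gross-section yield.

54.8 kips (gross-section yield governs)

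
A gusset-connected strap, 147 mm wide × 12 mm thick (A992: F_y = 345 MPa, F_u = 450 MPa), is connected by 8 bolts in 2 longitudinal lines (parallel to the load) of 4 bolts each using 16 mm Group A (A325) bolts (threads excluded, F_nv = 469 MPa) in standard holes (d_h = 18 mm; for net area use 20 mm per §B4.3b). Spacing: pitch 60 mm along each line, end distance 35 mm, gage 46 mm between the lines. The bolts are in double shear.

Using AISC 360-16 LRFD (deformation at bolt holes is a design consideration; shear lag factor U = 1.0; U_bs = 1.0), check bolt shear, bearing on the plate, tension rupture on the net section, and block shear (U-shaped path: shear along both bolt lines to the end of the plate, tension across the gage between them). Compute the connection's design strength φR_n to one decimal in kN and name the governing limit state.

Bolt shear: A_b = π(16)²/4 = 201.06 mm². φR_n = 0.75 × 469 × 201.06 × 8 × 2 = 1131.6 kN.
Bearing (12 mm plate, F_u = 450 MPa): end bolts L_c = 35 − 18/2 = 26, R_n = min(1.2×26×12×450, 2.4×16×12×450) = 168.48 kN/bolt; interior L_c = 60 − 18 = 42, R_n = 207.36 kN/bolt. φR_n = 0.75 × (2×168.48 + 6×207.36) = 1185.8 kN.
Tension rupture (net): A_n = (147 − 2×20)×12 = 1284 mm² (U = 1.0, A_e = A_n). φR_n = 0.75 × 450 × 1284 = 433.4 kN.
Block shear: shear path 2×[35+3×60] = 2×215 mm, A_gv = 5160, A_nv = 2×(215 − 3.5×20)×12 = 3480 mm²; tension across gage: (46 − 1×20)×12 = 312 mm². R_n = min(0.6×450×3480, 0.6×345×5160) + 1.0×450×312 = min(939.6, 1068.1) + 140.4 = 1080 kN. φR_n = 0.75 × 1080 = 810.0 kN.
Governing: min(1131.6, 1185.8, 433.4, 810.0) = 433.4 kN → net-section rupture.

433.4 kN (net-section rupture governs)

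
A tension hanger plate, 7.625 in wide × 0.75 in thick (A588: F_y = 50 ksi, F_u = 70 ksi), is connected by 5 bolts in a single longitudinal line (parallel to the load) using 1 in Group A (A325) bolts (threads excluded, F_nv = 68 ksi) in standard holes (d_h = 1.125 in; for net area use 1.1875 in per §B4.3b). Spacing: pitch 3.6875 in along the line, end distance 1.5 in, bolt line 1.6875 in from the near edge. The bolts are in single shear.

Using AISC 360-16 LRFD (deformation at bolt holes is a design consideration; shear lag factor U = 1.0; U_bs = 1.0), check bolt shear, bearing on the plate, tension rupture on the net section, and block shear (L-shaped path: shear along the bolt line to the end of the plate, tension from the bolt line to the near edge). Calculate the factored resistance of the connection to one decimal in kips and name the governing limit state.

200.3 kips (bolt shear governs)

Bolt shear: A_b = π(1)²/4 = 0.7854 in². φR_n = 0.75 × 68 × 0.7854 × 5 × 1 = 200.3 kips.
Bearing (0.75 in plate, F_u = 70 ksi): end bolts L_c = 1.5 − 1.125/2 = 0.9375, R_n = min(1.2×0.9375×0.75×70, 2.4×1×0.75×70) = 59.063 kips/bolt; interior L_c = 3.6875 − 1.125 = 2.5625, R_n = 126 kips/bolt. φR_n = 0.75 × (1×59.063 + 4×126) = 422.3 kips.
Tension rupture (net): A_n = (7.625 − 1×1.1875)×0.75 = 4.8281 in² (U = 1.0, A_e = A_n). φR_n = 0.75 × 70 × 4.8281 = 253.5 kips.
Block shear: shear path 1×[1.5+4×3.6875] = 1×16.25 in, A_gv = 12.188, A_nv = 1×(16.25 − 4.5×1.1875)×0.75 = 8.1797 in²; tension to near edge: (1.6875 − 0.5×1.1875)×0.75 = 0.82031 in². R_n = min(0.6×70×8.1797, 0.6×50×12.188) + 1.0×70×0.82031 = min(343.55, 365.64) + 57.422 = 400.97 kips. φR_n = 0.75 × 400.97 = 300.7 kips.
Governing: min(200.3, 422.3, 253.5, 300.7) = 200.3 kips → bolt shear.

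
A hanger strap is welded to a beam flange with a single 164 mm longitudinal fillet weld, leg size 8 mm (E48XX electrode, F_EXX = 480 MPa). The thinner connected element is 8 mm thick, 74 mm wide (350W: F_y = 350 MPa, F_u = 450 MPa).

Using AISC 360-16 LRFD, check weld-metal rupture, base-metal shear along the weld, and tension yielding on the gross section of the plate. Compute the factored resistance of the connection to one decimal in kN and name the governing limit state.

Weld metal: throat = 0.707×8 = 5.656 mm, L = 164 mm. φR_n = 0.75 × 0.6 × 480 × 5.656 × 164 = 200.4 kN.
Base metal shear (8 mm plate): yield φR_n = 1.0×0.6×350×8×164 = 275.5 kN; rupture φR_n = 0.75×0.6×450×8×164 = 265.7 kN; take 265.7 kN (rupture).
Tension yield (gross): A_g = 74×8 = 592 mm². φR_n = 0.90 × 350 × 592 = 186.5 kN.
Governing: min(200.4, 265.7, 186.5) = 186.5 kN → gross-section yield.

186.5 kN (gross-section yield governs)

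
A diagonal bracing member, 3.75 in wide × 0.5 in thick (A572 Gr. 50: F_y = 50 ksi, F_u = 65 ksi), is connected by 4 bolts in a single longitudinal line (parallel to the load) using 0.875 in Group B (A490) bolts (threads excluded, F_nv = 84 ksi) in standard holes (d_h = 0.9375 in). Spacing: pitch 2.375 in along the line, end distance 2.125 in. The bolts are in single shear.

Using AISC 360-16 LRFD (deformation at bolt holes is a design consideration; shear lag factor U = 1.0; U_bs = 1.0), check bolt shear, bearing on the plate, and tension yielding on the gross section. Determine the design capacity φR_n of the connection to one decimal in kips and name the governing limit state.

Bolt shear: A_b = π(0.875)²/4 = 0.60132 in². φR_n = 0.75 × 84 × 0.60132 × 4 × 1 = 151.5 kips.
Bearing (0.5 in plate, F_u = 65 ksi): end bolts L_c = 2.125 − 0.9375/2 = 1.65625, R_n = min(1.2×1.65625×0.5×65, 2.4×0.875×0.5×65) = 64.594 kips/bolt; interior L_c = 2.375 − 0.9375 = 1.4375, R_n = 56.063 kips/bolt. φR_n = 0.75 × (1×64.594 + 3×56.063) = 174.6 kips.
Tension yield (gross): A_g = 3.75×0.5 = 1.875 in². φR_n = 0.90 × 50 × 1.875 = 84.4 kips.
Governing: min(151.5, 174.6, 84.4) = 84.4 kips → gross-section yield.

84.4 kips (gross-section yield governs)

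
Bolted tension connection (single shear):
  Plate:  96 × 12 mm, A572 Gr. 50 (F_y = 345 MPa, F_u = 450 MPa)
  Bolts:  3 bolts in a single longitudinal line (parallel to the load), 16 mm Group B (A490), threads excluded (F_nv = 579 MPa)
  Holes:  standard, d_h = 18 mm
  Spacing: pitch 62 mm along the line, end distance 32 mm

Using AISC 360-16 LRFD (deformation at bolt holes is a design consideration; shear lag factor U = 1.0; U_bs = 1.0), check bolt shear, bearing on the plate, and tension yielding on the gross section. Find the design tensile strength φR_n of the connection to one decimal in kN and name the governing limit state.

Bolt shear: A_b = π(16)²/4 = 201.06 mm². φR_n = 0.75 × 579 × 201.06 × 3 × 1 = 261.9 kN.
Bearing (12 mm plate, F_u = 450 MPa): end bolts L_c = 32 − 18/2 = 23, R_n = min(1.2×23×12×450, 2.4×16×12×450) = 149.04 kN/bolt; interior L_c = 62 − 18 = 44, R_n = 207.36 kN/bolt. φR_n = 0.75 × (1×149.04 + 2×207.36) = 422.8 kN.
Tension yield (gross): A_g = 96×12 = 1152 mm². φR_n = 0.90 × 345 × 1152 = 357.7 kN.
Governing: min(261.9, 422.8, 357.7) = 261.9 kN → bolt shear.

261.9 kN (bolt shear governs)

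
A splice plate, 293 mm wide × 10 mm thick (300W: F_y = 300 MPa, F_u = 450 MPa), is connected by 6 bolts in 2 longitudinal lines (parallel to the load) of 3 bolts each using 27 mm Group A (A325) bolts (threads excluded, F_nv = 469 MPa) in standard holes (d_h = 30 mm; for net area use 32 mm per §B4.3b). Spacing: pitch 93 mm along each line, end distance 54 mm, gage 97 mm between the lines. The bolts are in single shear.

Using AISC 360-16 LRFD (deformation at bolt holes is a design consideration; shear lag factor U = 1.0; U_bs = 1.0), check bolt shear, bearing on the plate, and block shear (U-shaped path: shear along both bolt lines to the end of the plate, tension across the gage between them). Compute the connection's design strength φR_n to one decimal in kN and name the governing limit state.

867.4 kN (block shear governs)

Bolt shear: A_b = π(27)²/4 = 572.56 mm². φR_n = 0.75 × 469 × 572.56 × 6 × 1 = 1208.4 kN.
Bearing (10 mm plate, F_u = 450 MPa): end bolts L_c = 54 − 30/2 = 39, R_n = min(1.2×39×10×450, 2.4×27×10×450) = 210.6 kN/bolt; interior L_c = 93 − 30 = 63, R_n = 291.6 kN/bolt. φR_n = 0.75 × (2×210.6 + 4×291.6) = 1190.7 kN.
Block shear: shear path 2×[54+2×93] = 2×240 mm, A_gv = 4800, A_nv = 2×(240 − 2.5×32)×10 = 3200 mm²; tension across gage: (97 − 1×32)×10 = 650 mm². R_n = min(0.6×450×3200, 0.6×300×4800) + 1.0×450×650 = min(864, 864) + 292.5 = 1156.5 kN. φR_n = 0.75 × 1156.5 = 867.4 kN.
Governing: min(1208.4, 1190.7, 867.4) = 867.4 kN → block shear.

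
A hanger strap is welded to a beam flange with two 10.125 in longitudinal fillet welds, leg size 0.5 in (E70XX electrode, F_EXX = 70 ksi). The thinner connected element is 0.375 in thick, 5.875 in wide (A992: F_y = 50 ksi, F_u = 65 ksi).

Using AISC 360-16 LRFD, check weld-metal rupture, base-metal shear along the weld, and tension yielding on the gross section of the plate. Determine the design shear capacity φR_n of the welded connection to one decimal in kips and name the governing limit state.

Weld metal: throat = 0.707×0.5 = 0.3535 in, L = 2×10.125 = 20.25 in. φR_n = 0.75 × 0.6 × 70 × 0.3535 × 20.25 = 225.5 kips.
Base metal shear (0.375 in plate): yield φR_n = 1.0×0.6×50×0.375×20.25 = 227.8 kips; rupture φR_n = 0.75×0.6×65×0.375×20.25 = 222.1 kips; take 222.1 kips (rupture).
Tension yield (gross): A_g = 5.875×0.375 = 2.2031 in². φR_n = 0.90 × 50 × 2.2031 = 99.1 kips.
Governing: min(225.5, 222.1, 99.1) = 99.1 kips → gross-section yield.

99.1 kips (gross-section yield governs)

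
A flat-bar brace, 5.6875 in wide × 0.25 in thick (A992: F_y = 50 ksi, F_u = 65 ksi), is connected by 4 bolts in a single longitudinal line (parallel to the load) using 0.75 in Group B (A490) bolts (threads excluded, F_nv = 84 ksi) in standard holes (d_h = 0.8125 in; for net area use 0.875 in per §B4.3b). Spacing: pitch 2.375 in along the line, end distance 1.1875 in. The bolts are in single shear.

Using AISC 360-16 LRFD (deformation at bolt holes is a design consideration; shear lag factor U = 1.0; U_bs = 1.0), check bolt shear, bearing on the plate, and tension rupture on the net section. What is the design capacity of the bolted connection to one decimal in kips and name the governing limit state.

58.7 kips (net-section rupture governs)

Bolt shear: A_b = π(0.75)²/4 = 0.44179 in². φR_n = 0.75 × 84 × 0.44179 × 4 × 1 = 111.3 kips.
Bearing (0.25 in plate, F_u = 65 ksi): end bolts L_c = 1.1875 − 0.8125/2 = 0.78125, R_n = min(1.2×0.78125×0.25×65, 2.4×0.75×0.25×65) = 15.234 kips/bolt; interior L_c = 2.375 − 0.8125 = 1.5625, R_n = 29.25 kips/bolt. φR_n = 0.75 × (1×15.234 + 3×29.25) = 77.2 kips.
Tension rupture (net): A_n = (5.6875 − 1×0.875)×0.25 = 1.2031 in² (U = 1.0, A_e = A_n). φR_n = 0.75 × 65 × 1.2031 = 58.7 kips.
Governing: min(111.3, 77.2, 58.7) = 58.7 kips → net-section rupture.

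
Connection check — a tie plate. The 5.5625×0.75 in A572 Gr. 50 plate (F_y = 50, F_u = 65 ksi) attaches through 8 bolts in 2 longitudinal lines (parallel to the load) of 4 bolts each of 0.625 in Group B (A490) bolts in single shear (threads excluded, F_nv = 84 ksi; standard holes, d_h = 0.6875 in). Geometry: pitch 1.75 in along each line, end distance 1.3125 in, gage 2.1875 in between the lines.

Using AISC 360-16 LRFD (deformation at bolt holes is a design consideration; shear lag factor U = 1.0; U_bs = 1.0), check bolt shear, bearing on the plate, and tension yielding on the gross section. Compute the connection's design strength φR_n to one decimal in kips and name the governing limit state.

Bolt shear: A_b = π(0.625)²/4 = 0.3068 in². φR_n = 0.75 × 84 × 0.3068 × 8 × 1 = 154.6 kips.
Bearing (0.75 in plate, F_u = 65 ksi): end bolts L_c = 1.3125 − 0.6875/2 = 0.96875, R_n = min(1.2×0.96875×0.75×65, 2.4×0.625×0.75×65) = 56.672 kips/bolt; interior L_c = 1.75 − 0.6875 = 1.0625, R_n = 62.156 kips/bolt. φR_n = 0.75 × (2×56.672 + 6×62.156) = 364.7 kips.
Tension yield (gross): A_g = 5.5625×0.75 = 4.1719 in². φR_n = 0.90 × 50 × 4.1719 = 187.7 kips.
Governing: min(154.6, 364.7, 187.7) = 154.6 kips → bolt shear.

154.6 kips (bolt shear governs)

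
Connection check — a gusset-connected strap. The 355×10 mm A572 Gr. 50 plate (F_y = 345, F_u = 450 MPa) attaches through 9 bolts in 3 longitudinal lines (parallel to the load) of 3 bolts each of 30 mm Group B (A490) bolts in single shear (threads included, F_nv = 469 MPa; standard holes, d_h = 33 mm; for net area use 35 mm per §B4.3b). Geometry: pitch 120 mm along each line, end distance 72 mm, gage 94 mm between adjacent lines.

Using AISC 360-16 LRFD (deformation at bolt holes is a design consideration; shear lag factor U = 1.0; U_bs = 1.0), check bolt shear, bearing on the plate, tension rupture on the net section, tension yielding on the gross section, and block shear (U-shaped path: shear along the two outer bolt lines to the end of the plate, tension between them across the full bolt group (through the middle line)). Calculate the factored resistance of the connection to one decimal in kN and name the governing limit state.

843.8 kN (net-section rupture governs)

Bolt shear: A_b = π(30)²/4 = 706.86 mm². φR_n = 0.75 × 469 × 706.86 × 9 × 1 = 2237.7 kN.
Bearing (10 mm plate, F_u = 450 MPa): end bolts L_c = 72 − 33/2 = 55.5, R_n = min(1.2×55.5×10×450, 2.4×30×10×450) = 299.7 kN/bolt; interior L_c = 120 − 33 = 87, R_n = 324 kN/bolt. φR_n = 0.75 × (3×299.7 + 6×324) = 2132.3 kN.
Tension rupture (net): A_n = (355 − 3×35)×10 = 2500 mm² (U = 1.0, A_e = A_n). φR_n = 0.75 × 450 × 2500 = 843.8 kN.
Tension yield (gross): A_g = 355×10 = 3550 mm². φR_n = 0.90 × 345 × 3550 = 1102.3 kN.
Block shear: shear path 2×[72+2×120] = 2×312 mm, A_gv = 6240, A_nv = 2×(312 − 2.5×35)×10 = 4490 mm²; tension across gage: (188 − 2×35)×10 = 1180 mm². R_n = min(0.6×450×4490, 0.6×345×6240) + 1.0×450×1180 = min(1212.3, 1291.7) + 531 = 1743.3 kN. φR_n = 0.75 × 1743.3 = 1307.5 kN.
Governing: min(2237.7, 2132.3, 843.8, 1102.3, 1307.5) = 843.8 kN → net-section rupture.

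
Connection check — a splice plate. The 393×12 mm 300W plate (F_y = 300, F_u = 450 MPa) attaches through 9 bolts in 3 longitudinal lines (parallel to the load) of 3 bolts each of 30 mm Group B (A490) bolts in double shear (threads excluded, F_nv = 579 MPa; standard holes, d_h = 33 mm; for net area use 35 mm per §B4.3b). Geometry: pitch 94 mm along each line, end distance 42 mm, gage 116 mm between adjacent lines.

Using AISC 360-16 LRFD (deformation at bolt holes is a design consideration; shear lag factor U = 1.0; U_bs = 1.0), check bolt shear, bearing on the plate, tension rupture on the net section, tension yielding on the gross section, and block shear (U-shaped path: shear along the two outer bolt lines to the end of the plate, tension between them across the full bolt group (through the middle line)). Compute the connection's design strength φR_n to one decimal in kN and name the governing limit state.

Bolt shear: A_b = π(30)²/4 = 706.86 mm². φR_n = 0.75 × 579 × 706.86 × 9 × 2 = 5525.2 kN.
Bearing (12 mm plate, F_u = 450 MPa): end bolts L_c = 42 − 33/2 = 25.5, R_n = min(1.2×25.5×12×450, 2.4×30×12×450) = 165.24 kN/bolt; interior L_c = 94 − 33 = 61, R_n = 388.8 kN/bolt. φR_n = 0.75 × (3×165.24 + 6×388.8) = 2121.4 kN.
Tension rupture (net): A_n = (393 − 3×35)×12 = 3456 mm² (U = 1.0, A_e = A_n). φR_n = 0.75 × 450 × 3456 = 1166.4 kN.
Tension yield (gross): A_g = 393×12 = 4716 mm². φR_n = 0.90 × 300 × 4716 = 1273.3 kN.
Block shear: shear path 2×[42+2×94] = 2×230 mm, A_gv = 5520, A_nv = 2×(230 − 2.5×35)×12 = 3420 mm²; tension across gage: (232 − 2×35)×12 = 1944 mm². R_n = min(0.6×450×3420, 0.6×300×5520) + 1.0×450×1944 = min(923.4, 993.6) + 874.8 = 1798.2 kN. φR_n = 0.75 × 1798.2 = 1348.7 kN.
Governing: min(5525.2, 2121.4, 1166.4, 1273.3, 1348.7) = 1166.4 kN → net-section rupture.

1166.4 kN (net-section rupture governs)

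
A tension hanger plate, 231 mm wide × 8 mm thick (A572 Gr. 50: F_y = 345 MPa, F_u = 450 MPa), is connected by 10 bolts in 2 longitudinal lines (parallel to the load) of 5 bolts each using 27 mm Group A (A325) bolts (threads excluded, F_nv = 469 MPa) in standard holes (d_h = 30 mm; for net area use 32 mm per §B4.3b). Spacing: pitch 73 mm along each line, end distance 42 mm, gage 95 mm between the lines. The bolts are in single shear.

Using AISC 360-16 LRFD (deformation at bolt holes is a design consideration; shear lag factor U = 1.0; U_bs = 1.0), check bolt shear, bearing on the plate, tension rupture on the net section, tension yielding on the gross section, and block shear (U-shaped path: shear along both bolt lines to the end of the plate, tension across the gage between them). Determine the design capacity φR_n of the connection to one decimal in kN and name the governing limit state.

Bolt shear: A_b = π(27)²/4 = 572.56 mm². φR_n = 0.75 × 469 × 572.56 × 10 × 1 = 2014.0 kN.
Bearing (8 mm plate, F_u = 450 MPa): end bolts L_c = 42 − 30/2 = 27, R_n = min(1.2×27×8×450, 2.4×27×8×450) = 116.64 kN/bolt; interior L_c = 73 − 30 = 43, R_n = 185.76 kN/bolt. φR_n = 0.75 × (2×116.64 + 8×185.76) = 1289.5 kN.
Tension rupture (net): A_n = (231 − 2×32)×8 = 1336 mm² (U = 1.0, A_e = A_n). φR_n = 0.75 × 450 × 1336 = 450.9 kN.
Tension yield (gross): A_g = 231×8 = 1848 mm². φR_n = 0.90 × 345 × 1848 = 573.8 kN.
Block shear: shear path 2×[42+4×73] = 2×334 mm, A_gv = 5344, A_nv = 2×(334 − 4.5×32)×8 = 3040 mm²; tension across gage: (95 − 1×32)×8 = 504 mm². R_n = min(0.6×450×3040, 0.6×345×5344) + 1.0×450×504 = min(820.8, 1106.2) + 226.8 = 1047.6 kN. φR_n = 0.75 × 1047.6 = 785.7 kN.
Governing: min(2014.0, 1289.5, 450.9, 573.8, 785.7) = 450.9 kN → net-section rupture.

450.9 kN (net-section rupture governs)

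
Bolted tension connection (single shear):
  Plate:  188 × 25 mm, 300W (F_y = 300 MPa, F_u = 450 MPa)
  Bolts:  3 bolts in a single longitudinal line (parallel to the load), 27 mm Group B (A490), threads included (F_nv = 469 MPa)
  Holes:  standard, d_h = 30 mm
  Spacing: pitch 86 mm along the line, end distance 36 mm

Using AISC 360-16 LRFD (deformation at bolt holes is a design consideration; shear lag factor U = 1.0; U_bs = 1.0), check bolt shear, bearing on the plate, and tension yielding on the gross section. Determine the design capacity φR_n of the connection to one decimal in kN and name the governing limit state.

Bolt shear: A_b = π(27)²/4 = 572.56 mm². φR_n = 0.75 × 469 × 572.56 × 3 × 1 = 604.2 kN.
Bearing (25 mm plate, F_u = 450 MPa): end bolts L_c = 36 − 30/2 = 21, R_n = min(1.2×21×25×450, 2.4×27×25×450) = 283.5 kN/bolt; interior L_c = 86 − 30 = 56, R_n = 729 kN/bolt. φR_n = 0.75 × (1×283.5 + 2×729) = 1306.1 kN.
Tension yield (gross): A_g = 188×25 = 4700 mm². φR_n = 0.90 × 300 × 4700 = 1269.0 kN.
Governing: min(604.2, 1306.1, 1269.0) = 604.2 kN → bolt shear.

604.2 kN (bolt shear governs)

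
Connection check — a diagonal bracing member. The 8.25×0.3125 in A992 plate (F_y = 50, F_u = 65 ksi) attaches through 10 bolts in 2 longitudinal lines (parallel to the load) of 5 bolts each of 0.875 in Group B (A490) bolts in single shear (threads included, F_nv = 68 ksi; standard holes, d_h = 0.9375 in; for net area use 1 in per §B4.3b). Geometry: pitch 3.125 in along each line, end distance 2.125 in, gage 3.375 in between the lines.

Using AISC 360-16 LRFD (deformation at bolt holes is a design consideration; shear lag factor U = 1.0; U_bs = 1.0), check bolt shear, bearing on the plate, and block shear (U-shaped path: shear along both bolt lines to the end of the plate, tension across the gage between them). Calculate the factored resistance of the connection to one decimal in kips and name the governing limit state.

Bolt shear: A_b = π(0.875)²/4 = 0.60132 in². φR_n = 0.75 × 68 × 0.60132 × 10 × 1 = 306.7 kips.
Bearing (0.3125 in plate, F_u = 65 ksi): end bolts L_c = 2.125 − 0.9375/2 = 1.65625, R_n = min(1.2×1.65625×0.3125×65, 2.4×0.875×0.3125×65) = 40.371 kips/bolt; interior L_c = 3.125 − 0.9375 = 2.1875, R_n = 42.656 kips/bolt. φR_n = 0.75 × (2×40.371 + 8×42.656) = 316.5 kips.
Block shear: shear path 2×[2.125+4×3.125] = 2×14.625 in, A_gv = 9.1406, A_nv = 2×(14.625 − 4.5×1)×0.3125 = 6.3281 in²; tension across gage: (3.375 − 1×1)×0.3125 = 0.74219 in². R_n = min(0.6×65×6.3281, 0.6×50×9.1406) + 1.0×65×0.74219 = min(246.8, 274.22) + 48.242 = 295.04 kips. φR_n = 0.75 × 295.04 = 221.3 kips.
Governing: min(306.7, 316.5, 221.3) = 221.3 kips → block shear.

221.3 kips (block shear governs)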